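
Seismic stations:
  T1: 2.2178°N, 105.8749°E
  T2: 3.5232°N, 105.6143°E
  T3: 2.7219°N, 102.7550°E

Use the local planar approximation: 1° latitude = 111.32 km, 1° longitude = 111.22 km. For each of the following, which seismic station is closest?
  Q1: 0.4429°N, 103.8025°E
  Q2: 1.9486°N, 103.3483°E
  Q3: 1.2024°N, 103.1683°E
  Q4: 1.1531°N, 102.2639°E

Q1→T3; Q2→T3; Q3→T3; Q4→T3

Q1 at 0.4429°N, 103.8025°E:
  T1: √((1.7749·111.32)² + (2.0724·111.22)²) = √(39038.594562 + 53126.713267) = 303.5874 km
  T2: √((3.0803·111.32)² + (1.8118·111.22)²) = √(117579.721458 + 40605.633658) = 397.7252 km
  T3: √((2.2790·111.32)² + (-1.0475·111.22)²) = √(64362.817275 + 13572.937359) = 279.1698 km
  → nearest: T3 (279.1698 km)
Q2 at 1.9486°N, 103.3483°E:
  T1: √((0.2692·111.32)² + (2.5266·111.22)²) = √(898.041706 + 78965.750095) = 282.6018 km
  T2: √((1.5746·111.32)² + (2.2660·111.22)²) = √(30724.646124 + 63516.358681) = 306.9870 km
  T3: √((0.7733·111.32)² + (-0.5933·111.22)²) = √(7410.413047 + 4354.261206) = 108.4651 km
  → nearest: T3 (108.4651 km)
Q3 at 1.2024°N, 103.1683°E:
  T1: √((1.0154·111.32)² + (2.7066·111.22)²) = √(12776.759306 + 90617.888091) = 321.5504 km
  T2: √((2.3208·111.32)² + (2.4460·111.22)²) = √(66745.474817 + 74008.003227) = 375.1713 km
  T3: √((1.5195·111.32)² + (-0.4133·111.22)²) = √(28611.972843 + 2112.985866) = 175.2854 km
  → nearest: T3 (175.2854 km)
Q4 at 1.1531°N, 102.2639°E:
  T1: √((1.0647·111.32)² + (3.6110·111.22)²) = √(14047.560250 + 161294.945582) = 418.7392 km
  T2: √((2.3701·111.32)² + (3.3504·111.22)²) = √(69611.298646 + 138854.225849) = 456.5802 km
  T3: √((1.5688·111.32)² + (0.4911·111.22)²) = √(30498.716054 + 2983.359912) = 182.9811 km
  → nearest: T3 (182.9811 km)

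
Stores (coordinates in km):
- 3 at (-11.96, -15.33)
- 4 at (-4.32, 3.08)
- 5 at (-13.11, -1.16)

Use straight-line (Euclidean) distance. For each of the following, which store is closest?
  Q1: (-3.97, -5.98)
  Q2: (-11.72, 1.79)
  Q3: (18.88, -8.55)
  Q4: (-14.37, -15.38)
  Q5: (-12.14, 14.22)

Q1→4; Q2→5; Q3→4; Q4→3; Q5→4

Q1 at (-3.97, -5.98):
  3: √((-7.99)² + (-9.35)²) = √(63.8401 + 87.4225) = 12.30 km
  4: √((-0.35)² + (9.06)²) = √(0.1225 + 82.0836) = 9.07 km
  5: √((-9.14)² + (4.82)²) = √(83.5396 + 23.2324) = 10.33 km
  → nearest: 4 (9.07 km)
Q2 at (-11.72, 1.79):
  3: √((-0.24)² + (-17.12)²) = √(0.0576 + 293.0944) = 17.12 km
  4: √((7.40)² + (1.29)²) = √(54.7600 + 1.6641) = 7.51 km
  5: √((-1.39)² + (-2.95)²) = √(1.9321 + 8.7025) = 3.26 km
  → nearest: 5 (3.26 km)
Q3 at (18.88, -8.55):
  3: √((-30.84)² + (-6.78)²) = √(951.1056 + 45.9684) = 31.58 km
  4: √((-23.20)² + (11.63)²) = √(538.2400 + 135.2569) = 25.95 km
  5: √((-31.99)² + (7.39)²) = √(1023.3601 + 54.6121) = 32.83 km
  → nearest: 4 (25.95 km)
Q4 at (-14.37, -15.38):
  3: √((2.41)² + (0.05)²) = √(5.8081 + 0.0025) = 2.41 km
  4: √((10.05)² + (18.46)²) = √(101.0025 + 340.7716) = 21.02 km
  5: √((1.26)² + (14.22)²) = √(1.5876 + 202.2084) = 14.28 km
  → nearest: 3 (2.41 km)
Q5 at (-12.14, 14.22):
  3: √((0.18)² + (-29.55)²) = √(0.0324 + 873.2025) = 29.55 km
  4: √((7.82)² + (-11.14)²) = √(61.1524 + 124.0996) = 13.61 km
  5: √((-0.97)² + (-15.38)²) = √(0.9409 + 236.5444) = 15.41 km
  → nearest: 4 (13.61 km)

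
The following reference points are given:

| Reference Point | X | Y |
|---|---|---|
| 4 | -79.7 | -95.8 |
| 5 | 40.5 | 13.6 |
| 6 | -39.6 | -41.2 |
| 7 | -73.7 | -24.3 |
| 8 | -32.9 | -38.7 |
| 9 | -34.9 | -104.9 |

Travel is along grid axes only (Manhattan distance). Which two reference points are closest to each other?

Pairwise distances:
6–8: 9.2
6–7: 51.0
4–9: 53.9
7–8: 55.2
8–9: 68.2
6–9: 68.4
4–7: 77.5
4–6: 94.7
4–8: 103.9
7–9: 119.4
5–8: 125.7
5–6: 134.9
5–7: 152.1
5–9: 193.9
4–5: 229.6
Closest pair: 6–8 at 9.2.

6 and 8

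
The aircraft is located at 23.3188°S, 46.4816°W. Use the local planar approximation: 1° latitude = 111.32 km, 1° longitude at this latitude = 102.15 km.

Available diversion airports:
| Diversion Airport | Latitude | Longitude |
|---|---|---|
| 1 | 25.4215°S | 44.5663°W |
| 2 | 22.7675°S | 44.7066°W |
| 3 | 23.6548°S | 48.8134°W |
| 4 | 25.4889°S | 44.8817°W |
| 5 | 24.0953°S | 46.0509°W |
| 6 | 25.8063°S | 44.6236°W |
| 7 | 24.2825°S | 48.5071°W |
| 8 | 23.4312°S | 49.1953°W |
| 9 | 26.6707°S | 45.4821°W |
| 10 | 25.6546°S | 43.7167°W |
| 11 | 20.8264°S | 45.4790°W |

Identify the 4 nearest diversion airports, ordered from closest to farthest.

Distances from 23.3188°S, 46.4816°W:
1: √((-2.1027·111.32)² + (1.9153·102.15)²) = √(54789.965218 + 38278.098818) = 305.0706 km
2: √((0.5513·111.32)² + (1.7750·102.15)²) = √(3766.364782 + 32875.582514) = 191.4209 km
3: √((-0.3360·111.32)² + (-2.3318·102.15)²) = √(1399.023308 + 56736.081512) = 241.1122 km
4: √((-2.1701·111.32)² + (1.5999·102.15)²) = √(58358.737661 + 26709.294625) = 291.6642 km
5: √((-0.7765·111.32)² + (0.4307·102.15)²) = √(7471.870142 + 1935.648456) = 96.9924 km
6: √((-2.4875·111.32)² + (1.8580·102.15)²) = √(76678.317372 + 36022.028148) = 335.7087 km
7: √((-0.9637·111.32)² + (-2.0255·102.15)²) = √(11508.801864 + 42809.606608) = 233.0631 km
8: √((-0.1124·111.32)² + (-2.7137·102.15)²) = √(156.559353 + 76842.309872) = 277.4867 km
9: √((-3.3519·111.32)² + (0.9995·102.15)²) = √(139228.614792 + 10424.190486) = 386.8498 km
10: √((-2.3358·111.32)² + (2.7649·102.15)²) = √(67611.053572 + 79769.266561) = 383.9014 km
11: √((2.4924·111.32)² + (1.0026·102.15)²) = √(76980.704359 + 10488.953075) = 295.7527 km
Sorted: 5 (96.9924 km) < 2 (191.4209 km) < 7 (233.0631 km) < 3 (241.1122 km) < 8 (277.4867 km) < 4 (291.6642 km) < …

5, 2, 7, 3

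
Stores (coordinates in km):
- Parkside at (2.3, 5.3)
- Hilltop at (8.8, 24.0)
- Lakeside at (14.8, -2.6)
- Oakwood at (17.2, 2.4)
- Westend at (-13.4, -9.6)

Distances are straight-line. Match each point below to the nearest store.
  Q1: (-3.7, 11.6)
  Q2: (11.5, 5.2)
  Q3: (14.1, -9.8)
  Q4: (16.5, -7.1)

Q1 at (-3.7, 11.6):
  Parkside: 8.70 km
  Hilltop: 17.61 km
  Lakeside: 23.32 km
  Oakwood: 22.84 km
  Westend: 23.31 km
  → nearest: Parkside (8.70 km)
Q2 at (11.5, 5.2):
  Parkside: 9.20 km
  Hilltop: 18.99 km
  Lakeside: 8.47 km
  Oakwood: 6.35 km
  Westend: 28.97 km
  → nearest: Oakwood (6.35 km)
Q3 at (14.1, -9.8):
  Parkside: 19.16 km
  Hilltop: 34.21 km
  Lakeside: 7.23 km
  Oakwood: 12.59 km
  Westend: 27.50 km
  → nearest: Lakeside (7.23 km)
Q4 at (16.5, -7.1):
  Parkside: 18.85 km
  Hilltop: 32.04 km
  Lakeside: 4.81 km
  Oakwood: 9.53 km
  Westend: 30.00 km
  → nearest: Lakeside (4.81 km)

Q1→Parkside; Q2→Oakwood; Q3→Lakeside; Q4→Lakeside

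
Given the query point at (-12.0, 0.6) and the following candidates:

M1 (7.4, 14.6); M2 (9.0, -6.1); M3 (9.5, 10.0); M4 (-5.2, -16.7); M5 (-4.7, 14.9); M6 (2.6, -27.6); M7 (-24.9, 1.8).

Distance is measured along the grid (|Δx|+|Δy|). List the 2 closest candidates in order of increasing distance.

Distances from (-12.0, 0.6):
M1: |19.4| + |14.0| = 19.4 + 14.0 = 33.4
M2: |21.0| + |-6.7| = 21.0 + 6.7 = 27.7
M3: |21.5| + |9.4| = 21.5 + 9.4 = 30.9
M4: |6.8| + |-17.3| = 6.8 + 17.3 = 24.1
M5: |7.3| + |14.3| = 7.3 + 14.3 = 21.6
M6: |14.6| + |-28.2| = 14.6 + 28.2 = 42.8
M7: |-12.9| + |1.2| = 12.9 + 1.2 = 14.1
Sorted: M7 (14.1) < M5 (21.6) < M4 (24.1) < M2 (27.7) < …

M7, M5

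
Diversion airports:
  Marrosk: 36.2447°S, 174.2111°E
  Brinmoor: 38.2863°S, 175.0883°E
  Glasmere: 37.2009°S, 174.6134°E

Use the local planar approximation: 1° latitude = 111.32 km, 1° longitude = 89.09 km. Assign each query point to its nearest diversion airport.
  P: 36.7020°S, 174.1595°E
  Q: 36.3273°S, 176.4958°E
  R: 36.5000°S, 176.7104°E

P at 36.7020°S, 174.1595°E:
  Marrosk: 51.1138 km
  Brinmoor: 194.8112 km
  Glasmere: 68.6997 km
  → nearest: Marrosk (51.1138 km)
Q at 36.3273°S, 176.4958°E:
  Marrosk: 203.7515 km
  Brinmoor: 251.5567 km
  Glasmere: 193.8600 km
  → nearest: Glasmere (193.8600 km)
R at 36.5000°S, 176.7104°E:
  Marrosk: 224.4690 km
  Brinmoor: 245.8163 km
  Glasmere: 202.4602 km
  → nearest: Glasmere (202.4602 km)

P→Marrosk; Q→Glasmere; R→Glasmere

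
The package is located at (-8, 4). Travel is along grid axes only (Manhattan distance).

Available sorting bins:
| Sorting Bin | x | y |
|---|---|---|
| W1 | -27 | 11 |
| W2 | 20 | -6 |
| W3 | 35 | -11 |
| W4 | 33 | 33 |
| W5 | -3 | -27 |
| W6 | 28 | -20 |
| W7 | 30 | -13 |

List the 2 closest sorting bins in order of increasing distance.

Distances from (-8, 4):
W1: 26
W2: 38
W3: 58
W4: 70
W5: 36
W6: 60
W7: 55
Sorted: W1 (26) < W5 (36) < W2 (38) < W7 (55) < …

W1, W5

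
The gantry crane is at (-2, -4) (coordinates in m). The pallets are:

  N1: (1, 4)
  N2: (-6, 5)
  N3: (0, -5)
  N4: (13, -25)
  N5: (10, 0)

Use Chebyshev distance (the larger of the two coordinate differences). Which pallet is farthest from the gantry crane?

N4

Distances from (-2, -4):
N1: 8 m
N2: 9 m
N3: 2 m
N4: 21 m
N5: 12 m
Maximum: N4 at 21 m.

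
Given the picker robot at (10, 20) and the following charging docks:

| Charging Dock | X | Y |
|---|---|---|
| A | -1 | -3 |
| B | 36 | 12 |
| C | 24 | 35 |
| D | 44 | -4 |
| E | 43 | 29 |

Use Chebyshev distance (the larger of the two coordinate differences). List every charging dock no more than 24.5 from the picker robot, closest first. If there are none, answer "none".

Distances from (10, 20):
A: 23
B: 26
C: 15
D: 34
E: 33
Threshold 24.5: C (15), A (23) are within range.

C, A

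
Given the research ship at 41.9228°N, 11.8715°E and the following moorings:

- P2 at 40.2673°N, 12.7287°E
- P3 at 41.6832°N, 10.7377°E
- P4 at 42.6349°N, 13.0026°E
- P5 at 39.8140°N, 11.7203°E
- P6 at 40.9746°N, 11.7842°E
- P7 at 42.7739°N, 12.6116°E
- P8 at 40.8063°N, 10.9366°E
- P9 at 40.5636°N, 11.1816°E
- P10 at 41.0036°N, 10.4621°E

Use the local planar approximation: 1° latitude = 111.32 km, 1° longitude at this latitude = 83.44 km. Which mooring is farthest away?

P5

Distances from 41.9228°N, 11.8715°E:
P2: √((-1.6555·111.32)² + (0.8572·83.44)²) = √(33962.899931 + 5115.792437) = 197.6833 km
P3: √((-0.2396·111.32)² + (-1.1338·83.44)²) = √(711.410094 + 8949.968281) = 98.2923 km
P4: √((0.7121·111.32)² + (1.1311·83.44)²) = √(6283.887002 + 8907.392621) = 123.2529 km
P5: √((-2.1088·111.32)² + (-0.1512·83.44)²) = √(55108.321215 + 159.166686) = 235.0904 km
P6: √((-0.9482·111.32)² + (-0.0873·83.44)²) = √(11141.567540 + 53.061201) = 105.8047 km
P7: √((0.8511·111.32)² + (0.7401·83.44)²) = √(8976.511185 + 3813.549600) = 113.0932 km
P8: √((-1.1165·111.32)² + (-0.9349·83.44)²) = √(15447.700834 + 6085.256801) = 146.7411 km
P9: √((-1.3592·111.32)² + (-0.6899·83.44)²) = √(22893.549212 + 3313.758698) = 161.8867 km
P10: √((-0.9192·111.32)² + (-1.4094·83.44)²) = √(10470.476025 + 13829.839027) = 155.8856 km
Maximum: P5 at 235.0904 km.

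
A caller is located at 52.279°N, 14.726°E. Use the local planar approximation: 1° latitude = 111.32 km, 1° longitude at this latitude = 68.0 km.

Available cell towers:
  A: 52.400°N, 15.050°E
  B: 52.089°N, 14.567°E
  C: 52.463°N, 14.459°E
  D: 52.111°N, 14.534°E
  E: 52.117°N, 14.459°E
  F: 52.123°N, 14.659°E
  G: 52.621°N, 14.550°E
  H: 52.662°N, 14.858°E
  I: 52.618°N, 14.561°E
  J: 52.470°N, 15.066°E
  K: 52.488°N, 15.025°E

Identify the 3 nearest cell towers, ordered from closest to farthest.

F, D, B

Distances from 52.279°N, 14.726°E:
A: 25.823 km
B: 23.754 km
C: 27.371 km
D: 22.808 km
E: 25.590 km
F: 17.954 km
G: 39.908 km
H: 43.570 km
I: 39.370 km
J: 31.410 km
K: 30.898 km
Sorted: F (17.954 km) < D (22.808 km) < B (23.754 km) < E (25.590 km) < A (25.823 km) < …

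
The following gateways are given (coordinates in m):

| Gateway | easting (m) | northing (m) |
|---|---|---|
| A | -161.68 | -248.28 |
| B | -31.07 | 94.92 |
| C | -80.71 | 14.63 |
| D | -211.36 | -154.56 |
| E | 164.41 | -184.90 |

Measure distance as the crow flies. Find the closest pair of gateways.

Pairwise distances:
B–C: 94.40 m
A–D: 106.07 m
C–D: 213.76 m
A–C: 275.10 m
B–D: 307.81 m
C–E: 316.06 m
A–E: 332.19 m
B–E: 341.34 m
A–B: 367.21 m
D–E: 376.99 m
Closest pair: B–C at 94.40 m.

B and C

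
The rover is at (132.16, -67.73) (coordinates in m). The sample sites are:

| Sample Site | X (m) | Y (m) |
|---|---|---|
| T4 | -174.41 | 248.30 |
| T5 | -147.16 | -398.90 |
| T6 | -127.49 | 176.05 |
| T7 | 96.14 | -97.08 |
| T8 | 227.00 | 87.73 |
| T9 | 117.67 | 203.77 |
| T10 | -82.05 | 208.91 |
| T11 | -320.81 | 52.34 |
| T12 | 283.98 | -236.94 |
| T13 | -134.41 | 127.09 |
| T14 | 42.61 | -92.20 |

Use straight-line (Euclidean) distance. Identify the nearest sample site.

Distances from (132.16, -67.73):
T4: √((-306.57)² + (316.03)²) = √(93985.1649 + 99874.9609) = 440.30 m
T5: √((-279.32)² + (-331.17)²) = √(78019.6624 + 109673.5689) = 433.24 m
T6: √((-259.65)² + (243.78)²) = √(67418.1225 + 59428.6884) = 356.16 m
T7: √((-36.02)² + (-29.35)²) = √(1297.4404 + 861.4225) = 46.46 m
T8: √((94.84)² + (155.46)²) = √(8994.6256 + 24167.8116) = 182.11 m
T9: √((-14.49)² + (271.50)²) = √(209.9601 + 73712.2500) = 271.89 m
T10: √((-214.21)² + (276.64)²) = √(45885.9241 + 76529.6896) = 349.88 m
T11: √((-452.97)² + (120.07)²) = √(205181.8209 + 14416.8049) = 468.61 m
T12: √((151.82)² + (-169.21)²) = √(23049.3124 + 28632.0241) = 227.34 m
T13: √((-266.57)² + (194.82)²) = √(71059.5649 + 37954.8324) = 330.17 m
T14: √((-89.55)² + (-24.47)²) = √(8019.2025 + 598.7809) = 92.83 m
Minimum: T7 at 46.46 m.

T7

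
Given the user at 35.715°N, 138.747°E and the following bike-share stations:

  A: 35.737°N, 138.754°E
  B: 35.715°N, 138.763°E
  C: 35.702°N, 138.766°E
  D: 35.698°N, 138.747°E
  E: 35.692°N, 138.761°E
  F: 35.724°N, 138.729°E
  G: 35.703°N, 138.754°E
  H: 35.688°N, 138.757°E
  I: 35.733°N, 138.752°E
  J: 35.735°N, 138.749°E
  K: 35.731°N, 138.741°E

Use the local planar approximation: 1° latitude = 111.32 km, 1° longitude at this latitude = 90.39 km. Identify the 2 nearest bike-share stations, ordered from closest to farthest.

Distances from 35.715°N, 138.747°E:
A: √((0.022·111.32)² + (0.007·90.39)²) = √(5.99780 + 0.40035) = 2.529 km
B: √((0.000·111.32)² + (0.016·90.39)²) = √(0.00000 + 2.09161) = 1.446 km
C: √((-0.013·111.32)² + (0.019·90.39)²) = √(2.09427 + 2.94950) = 2.246 km
D: √((-0.017·111.32)² + (0.000·90.39)²) = √(3.58133 + 0.00000) = 1.892 km
E: √((-0.023·111.32)² + (0.014·90.39)²) = √(6.55544 + 1.60139) = 2.856 km
F: √((0.009·111.32)² + (-0.018·90.39)²) = √(1.00376 + 2.64719) = 1.911 km
G: √((-0.012·111.32)² + (0.007·90.39)²) = √(1.78447 + 0.40035) = 1.478 km
H: √((-0.027·111.32)² + (0.010·90.39)²) = √(9.03387 + 0.81704) = 3.139 km
I: √((0.018·111.32)² + (0.005·90.39)²) = √(4.01505 + 0.20426) = 2.054 km
J: √((0.020·111.32)² + (0.002·90.39)²) = √(4.95686 + 0.03268) = 2.234 km
K: √((0.016·111.32)² + (-0.006·90.39)²) = √(3.17239 + 0.29413) = 1.862 km
Sorted: B (1.446 km) < G (1.478 km) < K (1.862 km) < D (1.892 km) < …

B, G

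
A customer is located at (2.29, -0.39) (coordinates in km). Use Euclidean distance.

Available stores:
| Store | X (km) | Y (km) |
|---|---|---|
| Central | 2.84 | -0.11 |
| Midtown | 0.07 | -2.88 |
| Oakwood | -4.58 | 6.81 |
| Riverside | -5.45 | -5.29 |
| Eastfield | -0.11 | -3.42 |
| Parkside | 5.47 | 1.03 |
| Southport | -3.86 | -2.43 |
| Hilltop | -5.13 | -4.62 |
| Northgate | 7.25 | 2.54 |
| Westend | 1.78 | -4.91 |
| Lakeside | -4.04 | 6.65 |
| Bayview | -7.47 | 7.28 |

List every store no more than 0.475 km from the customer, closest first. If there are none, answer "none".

Distances from (2.29, -0.39):
Central: 0.62 km
Midtown: 3.34 km
Oakwood: 9.95 km
Riverside: 9.16 km
Eastfield: 3.87 km
Parkside: 3.48 km
Southport: 6.48 km
Hilltop: 8.54 km
Northgate: 5.76 km
Westend: 4.55 km
Lakeside: 9.47 km
Bayview: 12.41 km
Threshold 0.475 km: none within range.

none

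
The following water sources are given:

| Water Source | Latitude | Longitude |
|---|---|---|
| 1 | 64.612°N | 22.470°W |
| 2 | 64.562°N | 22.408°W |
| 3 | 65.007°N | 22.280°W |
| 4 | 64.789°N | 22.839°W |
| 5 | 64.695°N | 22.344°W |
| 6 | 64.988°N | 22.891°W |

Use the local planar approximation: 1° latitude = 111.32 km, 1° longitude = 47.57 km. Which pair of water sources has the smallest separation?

1 and 2

Pairwise distances:
1–2: 6.299 km
1–3: 44.891 km
1–4: 26.388 km
1–5: 11.013 km
1–6: 46.401 km
2–3: 49.910 km
2–4: 32.541 km
2–5: 15.115 km
2–6: 52.695 km
3–4: 36.001 km
3–5: 34.865 km
3–6: 29.142 km
4–5: 25.768 km
4–6: 22.290 km
5–6: 41.725 km
Closest pair: 1–2 at 6.299 km.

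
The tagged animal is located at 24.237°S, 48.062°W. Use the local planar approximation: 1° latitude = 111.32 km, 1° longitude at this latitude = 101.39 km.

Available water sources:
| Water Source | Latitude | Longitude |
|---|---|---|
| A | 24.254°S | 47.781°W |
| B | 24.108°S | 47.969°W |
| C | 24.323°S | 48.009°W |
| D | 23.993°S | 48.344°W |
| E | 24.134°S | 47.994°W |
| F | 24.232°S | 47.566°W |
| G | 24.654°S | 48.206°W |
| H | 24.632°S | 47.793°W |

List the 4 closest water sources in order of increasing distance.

C, E, B, A

Distances from 24.237°S, 48.062°W:
A: 28.553 km
B: 17.179 km
C: 10.979 km
D: 39.437 km
E: 13.379 km
F: 50.293 km
G: 48.662 km
H: 51.743 km
Sorted: C (10.979 km) < E (13.379 km) < B (17.179 km) < A (28.553 km) < D (39.437 km) < G (48.662 km) < …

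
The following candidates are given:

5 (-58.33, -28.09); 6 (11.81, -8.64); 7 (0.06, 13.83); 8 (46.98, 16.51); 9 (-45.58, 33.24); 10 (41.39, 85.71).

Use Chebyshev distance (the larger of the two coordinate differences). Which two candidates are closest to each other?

Pairwise distances:
6–7: max(|-11.75|, |22.47|) = 22.47
6–8: max(|35.17|, |25.15|) = 35.17
7–9: max(|-45.64|, |19.41|) = 45.64
7–8: max(|46.92|, |2.68|) = 46.92
6–9: max(|-57.39|, |41.88|) = 57.39
5–7: max(|58.39|, |41.92|) = 58.39
5–9: max(|12.75|, |61.33|) = 61.33
8–10: max(|-5.59|, |69.20|) = 69.20
5–6: max(|70.14|, |19.45|) = 70.14
7–10: max(|41.33|, |71.88|) = 71.88
9–10: max(|86.97|, |52.47|) = 86.97
8–9: max(|-92.56|, |16.73|) = 92.56
6–10: max(|29.58|, |94.35|) = 94.35
5–8: max(|105.31|, |44.60|) = 105.31
5–10: max(|99.72|, |113.80|) = 113.80
Closest pair: 6–7 at 22.47.

6 and 7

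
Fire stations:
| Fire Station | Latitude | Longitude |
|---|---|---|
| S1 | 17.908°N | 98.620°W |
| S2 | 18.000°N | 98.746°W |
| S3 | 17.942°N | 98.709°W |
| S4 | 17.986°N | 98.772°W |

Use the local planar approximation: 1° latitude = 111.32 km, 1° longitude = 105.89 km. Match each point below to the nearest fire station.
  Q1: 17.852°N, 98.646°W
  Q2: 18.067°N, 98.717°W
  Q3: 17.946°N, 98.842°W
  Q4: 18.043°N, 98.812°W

Q1 at 17.852°N, 98.646°W:
  S1: 6.815 km
  S2: 19.585 km
  S3: 12.037 km
  S4: 20.013 km
  → nearest: S1 (6.815 km)
Q2 at 18.067°N, 98.717°W:
  S1: 20.464 km
  S2: 8.066 km
  S3: 13.941 km
  S4: 10.734 km
  → nearest: S2 (8.066 km)
Q3 at 17.946°N, 98.842°W:
  S1: 23.885 km
  S2: 11.810 km
  S3: 14.090 km
  S4: 8.647 km
  → nearest: S4 (8.647 km)
Q4 at 18.043°N, 98.812°W:
  S1: 25.282 km
  S2: 8.471 km
  S3: 15.664 km
  S4: 7.629 km
  → nearest: S4 (7.629 km)

Q1→S1; Q2→S2; Q3→S4; Q4→S4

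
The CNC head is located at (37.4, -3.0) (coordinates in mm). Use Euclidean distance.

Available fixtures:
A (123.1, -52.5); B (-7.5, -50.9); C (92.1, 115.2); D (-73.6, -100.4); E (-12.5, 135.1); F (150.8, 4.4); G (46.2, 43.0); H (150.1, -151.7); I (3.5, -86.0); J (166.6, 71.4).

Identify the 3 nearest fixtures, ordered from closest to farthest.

Distances from (37.4, -3.0):
A: 99.0 mm
B: 65.7 mm
C: 130.2 mm
D: 147.7 mm
E: 146.8 mm
F: 113.6 mm
G: 46.8 mm
H: 186.6 mm
I: 89.7 mm
J: 149.1 mm
Sorted: G (46.8 mm) < B (65.7 mm) < I (89.7 mm) < A (99.0 mm) < F (113.6 mm) < …

G, B, I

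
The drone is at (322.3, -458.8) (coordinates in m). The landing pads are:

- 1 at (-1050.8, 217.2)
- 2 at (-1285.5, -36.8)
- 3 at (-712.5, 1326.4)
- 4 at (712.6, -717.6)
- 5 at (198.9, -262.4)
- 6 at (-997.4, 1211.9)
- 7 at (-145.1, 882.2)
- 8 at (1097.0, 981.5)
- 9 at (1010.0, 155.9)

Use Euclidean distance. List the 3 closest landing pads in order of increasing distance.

5, 4, 9

Distances from (322.3, -458.8):
1: 1530.5 m
2: 1662.3 m
3: 2063.4 m
4: 468.3 m
5: 231.9 m
6: 2129.0 m
7: 1420.1 m
8: 1635.4 m
9: 922.4 m
Sorted: 5 (231.9 m) < 4 (468.3 m) < 9 (922.4 m) < 7 (1420.1 m) < 1 (1530.5 m) < …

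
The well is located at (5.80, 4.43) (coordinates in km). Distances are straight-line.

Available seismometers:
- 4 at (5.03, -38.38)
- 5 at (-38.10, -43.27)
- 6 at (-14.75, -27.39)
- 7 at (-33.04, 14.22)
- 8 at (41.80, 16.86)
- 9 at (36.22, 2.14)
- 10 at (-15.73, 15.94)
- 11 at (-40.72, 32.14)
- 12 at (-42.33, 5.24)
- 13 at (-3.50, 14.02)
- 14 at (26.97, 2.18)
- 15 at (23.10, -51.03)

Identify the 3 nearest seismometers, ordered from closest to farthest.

13, 14, 10

Distances from (5.80, 4.43):
4: 42.82 km
5: 64.83 km
6: 37.88 km
7: 40.05 km
8: 38.09 km
9: 30.51 km
10: 24.41 km
11: 54.15 km
12: 48.14 km
13: 13.36 km
14: 21.29 km
15: 58.10 km
Sorted: 13 (13.36 km) < 14 (21.29 km) < 10 (24.41 km) < 9 (30.51 km) < 6 (37.88 km) < …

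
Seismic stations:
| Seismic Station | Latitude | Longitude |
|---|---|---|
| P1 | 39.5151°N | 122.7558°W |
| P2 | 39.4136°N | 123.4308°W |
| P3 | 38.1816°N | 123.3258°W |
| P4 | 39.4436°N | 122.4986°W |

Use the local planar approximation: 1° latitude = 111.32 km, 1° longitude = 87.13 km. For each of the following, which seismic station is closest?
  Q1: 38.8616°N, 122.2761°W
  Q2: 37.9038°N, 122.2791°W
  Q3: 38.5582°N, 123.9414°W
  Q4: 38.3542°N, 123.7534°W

Q1→P4; Q2→P3; Q3→P3; Q4→P3

Q1 at 38.8616°N, 122.2761°W:
  P1: 83.8996 km
  P2: 117.8902 km
  P3: 118.7229 km
  P4: 67.6265 km
  → nearest: P4 (67.6265 km)
Q2 at 37.9038°N, 122.2791°W:
  P1: 184.1160 km
  P2: 195.7485 km
  P3: 96.2995 km
  P4: 172.4742 km
  → nearest: P3 (96.2995 km)
Q3 at 38.5582°N, 123.9414°W:
  P1: 148.3851 km
  P2: 105.1032 km
  P3: 68.0772 km
  P4: 159.7433 km
  → nearest: P3 (68.0772 km)
Q4 at 38.3542°N, 123.7534°W:
  P1: 155.7434 km
  P2: 121.2358 km
  P3: 41.9194 km
  P4: 163.2792 km
  → nearest: P3 (41.9194 km)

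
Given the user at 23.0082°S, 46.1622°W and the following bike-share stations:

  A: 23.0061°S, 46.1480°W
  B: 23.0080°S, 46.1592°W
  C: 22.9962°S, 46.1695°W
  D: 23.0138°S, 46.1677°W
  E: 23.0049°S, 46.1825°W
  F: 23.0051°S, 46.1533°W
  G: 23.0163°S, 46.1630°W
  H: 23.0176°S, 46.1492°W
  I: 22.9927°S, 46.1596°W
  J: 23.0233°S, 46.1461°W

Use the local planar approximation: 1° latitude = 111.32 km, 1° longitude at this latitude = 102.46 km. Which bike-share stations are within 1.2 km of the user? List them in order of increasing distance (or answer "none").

Distances from 23.0082°S, 46.1622°W:
A: 1.4736 km
B: 0.3082 km
C: 1.5310 km
D: 0.8403 km
E: 2.1121 km
F: 0.9750 km
G: 0.9054 km
H: 1.6939 km
I: 1.7459 km
J: 2.3552 km
Threshold 1.2 km: B (0.3082 km), D (0.8403 km), G (0.9054 km), F (0.9750 km) are within range.

B, D, G, F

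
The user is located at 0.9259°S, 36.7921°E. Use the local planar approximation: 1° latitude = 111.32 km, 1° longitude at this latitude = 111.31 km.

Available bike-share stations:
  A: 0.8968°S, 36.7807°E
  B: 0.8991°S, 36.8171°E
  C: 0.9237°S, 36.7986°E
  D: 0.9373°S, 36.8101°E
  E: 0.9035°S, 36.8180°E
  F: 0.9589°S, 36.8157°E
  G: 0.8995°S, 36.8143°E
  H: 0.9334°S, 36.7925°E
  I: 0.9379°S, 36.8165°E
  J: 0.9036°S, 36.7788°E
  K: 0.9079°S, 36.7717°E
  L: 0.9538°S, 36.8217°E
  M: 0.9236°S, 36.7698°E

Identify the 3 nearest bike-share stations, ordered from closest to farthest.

Distances from 0.9259°S, 36.7921°E:
A: √((0.0291·111.32)² + (-0.0114·111.31)²) = √(10.493790 + 1.610193) = 3.4791 km
B: √((0.0268·111.32)² + (0.0250·111.31)²) = √(8.900532 + 7.743698) = 4.0797 km
C: √((0.0022·111.32)² + (0.0065·111.31)²) = √(0.059978 + 0.523474) = 0.7638 km
D: √((-0.0114·111.32)² + (0.0180·111.31)²) = √(1.610483 + 4.014333) = 2.3717 km
E: √((0.0224·111.32)² + (0.0259·111.31)²) = √(6.217881 + 8.311280) = 3.8117 km
F: √((-0.0330·111.32)² + (0.0236·111.31)²) = √(13.495043 + 6.900688) = 4.5162 km
G: √((0.0264·111.32)² + (0.0222·111.31)²) = √(8.636828 + 6.106246) = 3.8397 km
H: √((-0.0075·111.32)² + (0.0004·111.31)²) = √(0.697058 + 0.001982) = 0.8361 km
I: √((-0.0120·111.32)² + (0.0244·111.31)²) = √(1.784469 + 7.376460) = 3.0267 km
J: √((0.0223·111.32)² + (-0.0133·111.31)²) = √(6.162488 + 2.191652) = 2.8904 km
K: √((0.0180·111.32)² + (-0.0204·111.31)²) = √(4.015054 + 5.156187) = 3.0284 km
L: √((-0.0279·111.32)² + (0.0296·111.31)²) = √(9.646168 + 10.855549) = 4.5279 km
M: √((0.0023·111.32)² + (-0.0223·111.31)²) = √(0.065554 + 6.161381) = 2.4954 km
Sorted: C (0.7638 km) < H (0.8361 km) < D (2.3717 km) < M (2.4954 km) < J (2.8904 km) < …

C, H, D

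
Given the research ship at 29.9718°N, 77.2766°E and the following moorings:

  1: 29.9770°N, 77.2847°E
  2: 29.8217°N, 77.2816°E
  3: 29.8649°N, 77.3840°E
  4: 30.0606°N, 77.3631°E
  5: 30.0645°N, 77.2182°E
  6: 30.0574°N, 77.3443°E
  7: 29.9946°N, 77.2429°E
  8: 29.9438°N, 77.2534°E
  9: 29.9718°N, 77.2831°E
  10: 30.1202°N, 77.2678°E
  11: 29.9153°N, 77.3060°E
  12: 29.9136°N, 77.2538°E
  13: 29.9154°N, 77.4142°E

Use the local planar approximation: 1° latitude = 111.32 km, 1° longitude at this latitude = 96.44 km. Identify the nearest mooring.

9

Distances from 29.9718°N, 77.2766°E:
1: 0.9723 km
2: 16.7161 km
3: 15.7764 km
4: 12.9347 km
5: 11.7563 km
6: 11.5512 km
7: 4.1237 km
8: 3.8369 km
9: 0.6269 km
10: 16.5417 km
11: 6.8991 km
12: 6.8418 km
13: 14.6805 km
Minimum: 9 at 0.6269 km.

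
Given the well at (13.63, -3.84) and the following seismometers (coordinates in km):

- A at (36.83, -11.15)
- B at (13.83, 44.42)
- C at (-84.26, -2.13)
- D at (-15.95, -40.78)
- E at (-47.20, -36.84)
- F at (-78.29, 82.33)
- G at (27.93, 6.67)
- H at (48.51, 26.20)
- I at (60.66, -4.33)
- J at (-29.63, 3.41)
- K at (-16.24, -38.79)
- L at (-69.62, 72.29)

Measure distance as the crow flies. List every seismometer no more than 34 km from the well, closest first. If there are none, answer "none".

Distances from (13.63, -3.84):
A: 24.32 km
B: 48.26 km
C: 97.90 km
D: 47.32 km
E: 69.20 km
F: 125.99 km
G: 17.75 km
H: 46.03 km
I: 47.03 km
J: 43.86 km
K: 45.98 km
L: 112.81 km
Threshold 34 km: G (17.75 km), A (24.32 km) are within range.

G, A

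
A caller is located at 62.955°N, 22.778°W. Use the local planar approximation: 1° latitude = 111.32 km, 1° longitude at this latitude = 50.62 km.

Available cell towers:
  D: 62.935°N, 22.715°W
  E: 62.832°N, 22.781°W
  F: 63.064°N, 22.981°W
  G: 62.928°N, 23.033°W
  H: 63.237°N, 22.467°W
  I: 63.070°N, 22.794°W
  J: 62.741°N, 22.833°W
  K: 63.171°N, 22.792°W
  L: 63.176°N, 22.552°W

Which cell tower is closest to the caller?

D

Distances from 62.955°N, 22.778°W:
D: √((-0.020·111.32)² + (0.063·50.62)²) = √(4.95686 + 10.17010) = 3.889 km
E: √((-0.123·111.32)² + (-0.003·50.62)²) = √(187.48072 + 0.02306) = 13.693 km
F: √((0.109·111.32)² + (-0.203·50.62)²) = √(147.23104 + 105.59330) = 15.900 km
G: √((-0.027·111.32)² + (-0.255·50.62)²) = √(9.03387 + 166.61905) = 13.253 km
H: √((0.282·111.32)² + (0.311·50.62)²) = √(985.47273 + 247.83638) = 35.119 km
I: √((0.115·111.32)² + (-0.016·50.62)²) = √(163.88608 + 0.65597) = 12.827 km
J: √((-0.214·111.32)² + (-0.055·50.62)²) = √(567.51055 + 7.75121) = 23.985 km
K: √((0.216·111.32)² + (-0.014·50.62)²) = √(578.16780 + 0.50223) = 24.056 km
L: √((0.221·111.32)² + (0.226·50.62)²) = √(605.24463 + 130.87635) = 27.132 km
Minimum: D at 3.889 km.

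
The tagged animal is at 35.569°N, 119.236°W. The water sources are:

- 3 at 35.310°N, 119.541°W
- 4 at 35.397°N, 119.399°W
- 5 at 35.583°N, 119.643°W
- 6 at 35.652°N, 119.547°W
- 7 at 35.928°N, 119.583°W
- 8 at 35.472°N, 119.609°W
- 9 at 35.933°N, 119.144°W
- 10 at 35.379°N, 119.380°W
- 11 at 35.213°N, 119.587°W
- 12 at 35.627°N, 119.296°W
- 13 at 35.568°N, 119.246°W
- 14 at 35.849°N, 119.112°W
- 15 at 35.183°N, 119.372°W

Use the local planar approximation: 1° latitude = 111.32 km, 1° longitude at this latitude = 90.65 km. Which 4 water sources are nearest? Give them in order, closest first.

Distances from 35.569°N, 119.236°W:
3: √((-0.259·111.32)² + (-0.305·90.65)²) = √(831.27730 + 764.42573) = 39.946 km
4: √((-0.172·111.32)² + (-0.163·90.65)²) = √(366.60914 + 218.32870) = 24.185 km
5: √((0.014·111.32)² + (-0.407·90.65)²) = √(2.42886 + 1361.20782) = 36.927 km
6: √((0.083·111.32)² + (-0.311·90.65)²) = √(85.36947 + 794.79732) = 29.668 km
7: √((0.359·111.32)² + (-0.347·90.65)²) = √(1597.11170 + 989.45163) = 50.858 km
8: √((-0.097·111.32)² + (-0.373·90.65)²) = √(116.59767 + 1143.28178) = 35.495 km
9: √((0.364·111.32)² + (0.092·90.65)²) = √(1641.90930 + 69.55226) = 41.370 km
10: √((-0.190·111.32)² + (-0.144·90.65)²) = √(447.35634 + 170.39647) = 24.855 km
11: √((-0.356·111.32)² + (-0.351·90.65)²) = √(1570.53056 + 1012.39467) = 50.822 km
12: √((0.058·111.32)² + (-0.060·90.65)²) = √(41.68717 + 29.58272) = 8.442 km
13: √((-0.001·111.32)² + (-0.010·90.65)²) = √(0.01239 + 0.82174) = 0.913 km
14: √((0.280·111.32)² + (0.124·90.65)²) = √(971.54396 + 126.35109) = 33.134 km
15: √((-0.386·111.32)² + (-0.136·90.65)²) = √(1846.37965 + 151.98945) = 44.703 km
Sorted: 13 (0.913 km) < 12 (8.442 km) < 4 (24.185 km) < 10 (24.855 km) < 6 (29.668 km) < 14 (33.134 km) < …

13, 12, 4, 10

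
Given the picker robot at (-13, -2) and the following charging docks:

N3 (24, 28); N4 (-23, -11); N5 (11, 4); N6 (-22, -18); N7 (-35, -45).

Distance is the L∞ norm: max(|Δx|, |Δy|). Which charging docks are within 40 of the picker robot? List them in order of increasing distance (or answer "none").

N4, N6, N5, N3

Distances from (-13, -2):
N3: max(|37|, |30|) = 37
N4: max(|-10|, |-9|) = 10
N5: max(|24|, |6|) = 24
N6: max(|-9|, |-16|) = 16
N7: max(|-22|, |-43|) = 43
Threshold 40: N4 (10), N6 (16), N5 (24), N3 (37) are within range.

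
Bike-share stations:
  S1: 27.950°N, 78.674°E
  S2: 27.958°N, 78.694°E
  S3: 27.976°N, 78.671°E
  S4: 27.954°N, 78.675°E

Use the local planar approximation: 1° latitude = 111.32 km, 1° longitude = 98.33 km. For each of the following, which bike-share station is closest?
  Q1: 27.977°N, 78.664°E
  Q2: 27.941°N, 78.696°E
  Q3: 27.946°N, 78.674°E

Q1→S3; Q2→S2; Q3→S1

Q1 at 27.977°N, 78.664°E:
  S1: √((-0.027·111.32)² + (0.010·98.33)²) = √(9.03387 + 0.96688) = 3.162 km
  S2: √((-0.019·111.32)² + (0.030·98.33)²) = √(4.47356 + 8.70191) = 3.630 km
  S3: √((-0.001·111.32)² + (0.007·98.33)²) = √(0.01239 + 0.47377) = 0.697 km
  S4: √((-0.023·111.32)² + (0.011·98.33)²) = √(6.55544 + 1.16992) = 2.779 km
  → nearest: S3 (0.697 km)
Q2 at 27.941°N, 78.696°E:
  S1: √((0.009·111.32)² + (-0.022·98.33)²) = √(1.00376 + 4.67969) = 2.384 km
  S2: √((0.017·111.32)² + (-0.002·98.33)²) = √(3.58133 + 0.03868) = 1.903 km
  S3: √((0.035·111.32)² + (-0.025·98.33)²) = √(15.18037 + 6.04299) = 4.607 km
  S4: √((0.013·111.32)² + (-0.021·98.33)²) = √(2.09427 + 4.26394) = 2.522 km
  → nearest: S2 (1.903 km)
Q3 at 27.946°N, 78.674°E:
  S1: √((0.004·111.32)² + (0.000·98.33)²) = √(0.19827 + 0.00000) = 0.445 km
  S2: √((0.012·111.32)² + (0.020·98.33)²) = √(1.78447 + 3.86752) = 2.377 km
  S3: √((0.030·111.32)² + (-0.003·98.33)²) = √(11.15293 + 0.08702) = 3.353 km
  S4: √((0.008·111.32)² + (0.001·98.33)²) = √(0.79310 + 0.00967) = 0.896 km
  → nearest: S1 (0.445 km)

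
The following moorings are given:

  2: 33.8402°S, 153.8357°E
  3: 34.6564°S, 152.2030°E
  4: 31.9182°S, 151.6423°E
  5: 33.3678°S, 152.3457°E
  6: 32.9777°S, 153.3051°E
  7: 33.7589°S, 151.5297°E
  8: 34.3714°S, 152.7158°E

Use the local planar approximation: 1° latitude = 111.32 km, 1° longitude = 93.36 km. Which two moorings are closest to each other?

3 and 8

Pairwise distances:
2–3: 177.4542 km
2–4: 296.1600 km
2–5: 148.7146 km
2–6: 108.0393 km
2–7: 215.4783 km
2–8: 120.1176 km
3–4: 309.2786 km
3–5: 144.0643 km
3–6: 213.3266 km
3–7: 118.0391 km
3–8: 57.4332 km
4–5: 174.2199 km
4–6: 194.9611 km
4–7: 205.1762 km
4–8: 290.8998 km
5–6: 99.5416 km
5–7: 87.7448 km
5–8: 116.9419 km
6–7: 187.1793 km
6–8: 164.6128 km
7–8: 130.0426 km
Closest pair: 3–8 at 57.4332 km.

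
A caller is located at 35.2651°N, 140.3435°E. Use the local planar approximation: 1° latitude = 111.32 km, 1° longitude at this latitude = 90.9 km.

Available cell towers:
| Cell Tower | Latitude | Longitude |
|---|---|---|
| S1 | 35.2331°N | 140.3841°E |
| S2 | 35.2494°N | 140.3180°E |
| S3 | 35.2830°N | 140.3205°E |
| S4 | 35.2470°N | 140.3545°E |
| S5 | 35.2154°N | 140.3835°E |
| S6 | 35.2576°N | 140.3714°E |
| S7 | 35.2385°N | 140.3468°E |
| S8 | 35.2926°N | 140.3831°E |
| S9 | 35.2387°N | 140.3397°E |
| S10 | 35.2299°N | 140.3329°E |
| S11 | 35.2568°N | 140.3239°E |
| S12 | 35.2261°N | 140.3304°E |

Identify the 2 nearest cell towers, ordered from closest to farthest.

S11, S4

Distances from 35.2651°N, 140.3435°E:
S1: √((-0.0320·111.32)² + (0.0406·90.9)²) = √(12.689554 + 13.620085) = 5.1293 km
S2: √((-0.0157·111.32)² + (-0.0255·90.9)²) = √(3.054539 + 5.372892) = 2.9030 km
S3: √((0.0179·111.32)² + (-0.0230·90.9)²) = √(3.970566 + 4.371026) = 2.8882 km
S4: √((-0.0181·111.32)² + (0.0110·90.9)²) = √(4.059790 + 0.999800) = 2.2494 km
S5: √((-0.0497·111.32)² + (0.0400·90.9)²) = √(30.609707 + 13.220496) = 6.6204 km
S6: √((-0.0075·111.32)² + (0.0279·90.9)²) = √(0.697058 + 6.431854) = 2.6700 km
S7: √((-0.0266·111.32)² + (0.0033·90.9)²) = √(8.768184 + 0.089982) = 2.9763 km
S8: √((0.0275·111.32)² + (0.0396·90.9)²) = √(9.371558 + 12.957408) = 4.7254 km
S9: √((-0.0264·111.32)² + (-0.0038·90.9)²) = √(8.636828 + 0.119315) = 2.9591 km
S10: √((-0.0352·111.32)² + (-0.0106·90.9)²) = √(15.354360 + 0.928409) = 4.0352 km
S11: √((-0.0083·111.32)² + (-0.0196·90.9)²) = √(0.853695 + 3.174241) = 2.0070 km
S12: √((-0.0390·111.32)² + (-0.0131·90.9)²) = √(18.848449 + 1.417981) = 4.5018 km
Sorted: S11 (2.0070 km) < S4 (2.2494 km) < S6 (2.6700 km) < S3 (2.8882 km) < …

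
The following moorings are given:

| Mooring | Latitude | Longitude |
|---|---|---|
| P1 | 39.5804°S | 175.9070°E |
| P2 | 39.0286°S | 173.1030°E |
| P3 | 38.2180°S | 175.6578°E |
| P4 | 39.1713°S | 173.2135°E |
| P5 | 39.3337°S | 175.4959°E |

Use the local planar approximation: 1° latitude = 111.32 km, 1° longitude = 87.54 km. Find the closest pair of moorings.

P2 and P4

Pairwise distances:
P1–P2: 253.0314 km
P1–P3: 153.2233 km
P1–P4: 240.1467 km
P1–P5: 45.2693 km
P2–P3: 241.1651 km
P2–P4: 18.5988 km
P2–P5: 212.2100 km
P3–P4: 238.8444 km
P3–P5: 125.0058 km
P4–P5: 200.6175 km
Closest pair: P2–P4 at 18.5988 km.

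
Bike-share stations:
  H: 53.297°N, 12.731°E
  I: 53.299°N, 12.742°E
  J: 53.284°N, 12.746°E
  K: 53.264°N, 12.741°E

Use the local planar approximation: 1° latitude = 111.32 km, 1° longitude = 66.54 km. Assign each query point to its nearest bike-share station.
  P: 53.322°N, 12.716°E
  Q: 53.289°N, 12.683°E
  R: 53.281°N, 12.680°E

P at 53.322°N, 12.716°E:
  H: 2.957 km
  I: 3.090 km
  J: 4.678 km
  K: 6.667 km
  → nearest: H (2.957 km)
Q at 53.289°N, 12.683°E:
  H: 3.316 km
  I: 4.081 km
  J: 4.229 km
  K: 4.758 km
  → nearest: H (3.316 km)
R at 53.281°N, 12.680°E:
  H: 3.833 km
  I: 4.586 km
  J: 4.404 km
  K: 4.478 km
  → nearest: H (3.833 km)

P→H; Q→H; R→H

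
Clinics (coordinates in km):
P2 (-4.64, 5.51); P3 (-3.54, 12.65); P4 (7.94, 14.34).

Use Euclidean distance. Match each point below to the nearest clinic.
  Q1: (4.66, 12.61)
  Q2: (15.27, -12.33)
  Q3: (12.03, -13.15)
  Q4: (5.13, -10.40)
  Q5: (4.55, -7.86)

Q1→P4; Q2→P2; Q3→P2; Q4→P2; Q5→P2

Q1 at (4.66, 12.61):
  P2: √((-9.30)² + (-7.10)²) = √(86.4900 + 50.4100) = 11.70 km
  P3: √((-8.20)² + (0.04)²) = √(67.2400 + 0.0016) = 8.20 km
  P4: √((3.28)² + (1.73)²) = √(10.7584 + 2.9929) = 3.71 km
  → nearest: P4 (3.71 km)
Q2 at (15.27, -12.33):
  P2: √((-19.91)² + (17.84)²) = √(396.4081 + 318.2656) = 26.73 km
  P3: √((-18.81)² + (24.98)²) = √(353.8161 + 624.0004) = 31.27 km
  P4: √((-7.33)² + (26.67)²) = √(53.7289 + 711.2889) = 27.66 km
  → nearest: P2 (26.73 km)
Q3 at (12.03, -13.15):
  P2: √((-16.67)² + (18.66)²) = √(277.8889 + 348.1956) = 25.02 km
  P3: √((-15.57)² + (25.80)²) = √(242.4249 + 665.6400) = 30.13 km
  P4: √((-4.09)² + (27.49)²) = √(16.7281 + 755.7001) = 27.79 km
  → nearest: P2 (25.02 km)
Q4 at (5.13, -10.40):
  P2: √((-9.77)² + (15.91)²) = √(95.4529 + 253.1281) = 18.67 km
  P3: √((-8.67)² + (23.05)²) = √(75.1689 + 531.3025) = 24.63 km
  P4: √((2.81)² + (24.74)²) = √(7.8961 + 612.0676) = 24.90 km
  → nearest: P2 (18.67 km)
Q5 at (4.55, -7.86):
  P2: √((-9.19)² + (13.37)²) = √(84.4561 + 178.7569) = 16.22 km
  P3: √((-8.09)² + (20.51)²) = √(65.4481 + 420.6601) = 22.05 km
  P4: √((3.39)² + (22.20)²) = √(11.4921 + 492.8400) = 22.46 km
  → nearest: P2 (16.22 km)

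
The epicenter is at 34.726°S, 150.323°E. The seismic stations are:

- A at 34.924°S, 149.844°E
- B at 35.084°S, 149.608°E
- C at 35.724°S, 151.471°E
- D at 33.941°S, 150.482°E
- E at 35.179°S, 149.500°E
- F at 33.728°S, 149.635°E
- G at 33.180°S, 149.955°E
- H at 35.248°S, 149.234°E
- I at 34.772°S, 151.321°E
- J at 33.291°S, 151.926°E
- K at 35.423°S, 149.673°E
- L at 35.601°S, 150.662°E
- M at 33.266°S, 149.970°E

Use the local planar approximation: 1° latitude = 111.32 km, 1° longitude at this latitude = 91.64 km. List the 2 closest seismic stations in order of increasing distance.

A, B

Distances from 34.726°S, 150.323°E:
A: √((-0.198·111.32)² + (-0.479·91.64)²) = √(485.82155 + 1926.82019) = 49.119 km
B: √((-0.358·111.32)² + (-0.715·91.64)²) = √(1588.22654 + 4293.21111) = 76.691 km
C: √((-0.998·111.32)² + (1.148·91.64)²) = √(12342.62340 + 11067.61230) = 153.004 km
D: √((0.785·111.32)² + (0.159·91.64)²) = √(7636.34795 + 212.30705) = 88.593 km
E: √((-0.453·111.32)² + (-0.823·91.64)²) = √(2542.97915 + 5688.13416) = 90.725 km
F: √((0.998·111.32)² + (-0.688·91.64)²) = √(12342.62340 + 3975.09065) = 127.741 km
G: √((1.546·111.32)² + (-0.368·91.64)²) = √(29618.65782 + 1137.27580) = 175.374 km
H: √((-0.522·111.32)² + (-1.089·91.64)²) = √(3376.66053 + 9959.23363) = 115.481 km
I: √((-0.046·111.32)² + (0.998·91.64)²) = √(26.22177 + 8364.33163) = 91.600 km
J: √((1.435·111.32)² + (1.603·91.64)²) = √(25518.20943 + 21579.29270) = 217.020 km
K: √((-0.697·111.32)² + (-0.650·91.64)²) = √(6020.21431 + 3548.10836) = 97.818 km
L: √((-0.875·111.32)² + (0.339·91.64)²) = √(9487.73402 + 965.09387) = 102.239 km
M: √((1.460·111.32)² + (-0.353·91.64)²) = √(26415.09074 + 1046.45263) = 165.715 km
Sorted: A (49.119 km) < B (76.691 km) < D (88.593 km) < E (90.725 km) < …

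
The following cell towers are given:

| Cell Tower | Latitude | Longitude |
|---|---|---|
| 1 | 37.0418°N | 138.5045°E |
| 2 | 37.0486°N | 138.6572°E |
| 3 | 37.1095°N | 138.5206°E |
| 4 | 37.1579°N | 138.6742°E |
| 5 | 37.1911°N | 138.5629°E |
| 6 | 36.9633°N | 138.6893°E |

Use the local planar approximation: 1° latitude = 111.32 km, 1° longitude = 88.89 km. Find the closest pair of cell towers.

Pairwise distances:
1–2: 13.5946 km
1–3: 7.6710 km
1–4: 19.8641 km
1–5: 17.4119 km
1–6: 18.6066 km
2–3: 13.9067 km
2–4: 12.2608 km
2–5: 17.9416 km
2–6: 9.9150 km
3–4: 14.6781 km
3–5: 9.8312 km
3–6: 22.1302 km
4–5: 10.5612 km
4–6: 21.7044 km
5–6: 27.7363 km
Closest pair: 1–3 at 7.6710 km.

1 and 3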